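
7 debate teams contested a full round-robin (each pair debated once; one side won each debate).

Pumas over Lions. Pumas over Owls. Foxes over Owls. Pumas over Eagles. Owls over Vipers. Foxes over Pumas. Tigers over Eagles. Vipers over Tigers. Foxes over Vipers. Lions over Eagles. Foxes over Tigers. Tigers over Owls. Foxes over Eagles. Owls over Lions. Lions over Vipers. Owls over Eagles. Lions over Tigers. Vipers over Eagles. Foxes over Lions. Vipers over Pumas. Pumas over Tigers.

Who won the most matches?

Win totals: Owls 3, Vipers 3, Pumas 4, Lions 3, Foxes 6, Eagles 0, Tigers 2.
Foxes leads with 6 wins (next highest: 4).

Foxes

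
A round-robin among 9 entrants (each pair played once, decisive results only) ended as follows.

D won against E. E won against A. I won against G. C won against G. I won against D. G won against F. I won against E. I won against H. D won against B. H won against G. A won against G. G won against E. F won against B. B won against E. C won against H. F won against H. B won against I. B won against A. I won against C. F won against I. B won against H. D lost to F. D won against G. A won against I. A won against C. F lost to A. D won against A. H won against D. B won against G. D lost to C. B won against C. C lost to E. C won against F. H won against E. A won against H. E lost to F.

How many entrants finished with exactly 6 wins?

1

Win totals: A 5, B 6, C 4, D 4, E 2, F 5, G 2, H 3, I 5.
Exactly 6: B — 1 entrant.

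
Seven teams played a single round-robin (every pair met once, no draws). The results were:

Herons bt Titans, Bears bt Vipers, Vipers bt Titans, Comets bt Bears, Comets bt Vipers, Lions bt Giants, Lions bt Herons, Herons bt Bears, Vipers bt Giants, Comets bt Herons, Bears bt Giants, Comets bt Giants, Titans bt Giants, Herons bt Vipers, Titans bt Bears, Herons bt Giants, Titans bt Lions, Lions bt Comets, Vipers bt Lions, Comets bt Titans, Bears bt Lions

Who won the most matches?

Comets

Win totals: Lions 3, Giants 0, Vipers 3, Bears 3, Herons 4, Titans 3, Comets 5.
Comets leads with 5 wins (next highest: 4).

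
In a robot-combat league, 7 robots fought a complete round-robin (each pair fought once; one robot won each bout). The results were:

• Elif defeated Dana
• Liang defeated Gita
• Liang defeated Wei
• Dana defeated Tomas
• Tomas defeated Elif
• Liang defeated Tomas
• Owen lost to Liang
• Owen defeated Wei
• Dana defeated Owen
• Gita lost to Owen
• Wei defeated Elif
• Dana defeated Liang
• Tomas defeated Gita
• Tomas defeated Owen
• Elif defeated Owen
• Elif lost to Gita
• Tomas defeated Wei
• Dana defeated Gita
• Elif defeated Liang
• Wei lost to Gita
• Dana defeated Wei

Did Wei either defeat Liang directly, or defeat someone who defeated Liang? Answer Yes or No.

Yes

Wei did not beat Liang directly.
Wei beat Elif. Of those, Elif beat Liang.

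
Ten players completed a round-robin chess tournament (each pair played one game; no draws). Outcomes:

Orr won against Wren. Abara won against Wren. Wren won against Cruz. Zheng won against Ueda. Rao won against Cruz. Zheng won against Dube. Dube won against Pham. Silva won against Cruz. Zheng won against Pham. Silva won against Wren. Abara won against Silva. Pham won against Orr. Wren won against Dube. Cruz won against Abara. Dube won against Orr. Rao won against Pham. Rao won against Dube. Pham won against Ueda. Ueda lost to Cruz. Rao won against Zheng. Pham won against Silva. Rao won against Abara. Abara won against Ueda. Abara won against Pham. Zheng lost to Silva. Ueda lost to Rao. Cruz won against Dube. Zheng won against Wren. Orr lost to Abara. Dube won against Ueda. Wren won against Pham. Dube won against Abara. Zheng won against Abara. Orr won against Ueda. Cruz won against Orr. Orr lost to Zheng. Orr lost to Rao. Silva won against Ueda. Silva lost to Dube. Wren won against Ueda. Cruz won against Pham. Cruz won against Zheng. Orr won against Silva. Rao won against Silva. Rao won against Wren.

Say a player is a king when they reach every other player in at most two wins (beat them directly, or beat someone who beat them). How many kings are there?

Cruz cannot reach Rao in two steps.
Pham cannot reach Dube, Rao, Abara in two steps.
Zheng cannot reach Rao in two steps.
Dube cannot reach Rao in two steps.
Silva cannot reach Rao in two steps.
Ueda cannot reach Cruz, Pham, Zheng, Dube, Silva, Wren, Orr, Rao, Abara in two steps.
Wren cannot reach Rao in two steps.
Orr cannot reach Rao, Abara in two steps.
Rao reaches everyone (king).
Abara cannot reach Rao in two steps.
Kings: Rao — 1.

1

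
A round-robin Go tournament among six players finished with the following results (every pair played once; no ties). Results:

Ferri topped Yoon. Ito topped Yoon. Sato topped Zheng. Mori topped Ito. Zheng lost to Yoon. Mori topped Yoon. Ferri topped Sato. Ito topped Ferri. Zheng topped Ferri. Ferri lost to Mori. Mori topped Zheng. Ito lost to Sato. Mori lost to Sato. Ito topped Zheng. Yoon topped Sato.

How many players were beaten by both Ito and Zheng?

1

Ito beat: Yoon, Zheng, Ferri.
Zheng beat: Ferri.
Both beat: Ferri — 1.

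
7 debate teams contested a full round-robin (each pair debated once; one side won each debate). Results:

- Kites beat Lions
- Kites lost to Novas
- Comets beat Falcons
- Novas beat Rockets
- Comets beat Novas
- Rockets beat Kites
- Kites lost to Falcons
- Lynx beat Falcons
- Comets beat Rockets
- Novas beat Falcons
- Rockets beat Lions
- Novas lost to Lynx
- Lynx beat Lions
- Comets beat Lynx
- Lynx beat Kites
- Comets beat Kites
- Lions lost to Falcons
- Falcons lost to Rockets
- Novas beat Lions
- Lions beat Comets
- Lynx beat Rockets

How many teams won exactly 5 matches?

2

Win totals: Lynx 5, Lions 1, Falcons 2, Comets 5, Rockets 3, Kites 1, Novas 4.
Exactly 5: Lynx, Comets — 2 teams.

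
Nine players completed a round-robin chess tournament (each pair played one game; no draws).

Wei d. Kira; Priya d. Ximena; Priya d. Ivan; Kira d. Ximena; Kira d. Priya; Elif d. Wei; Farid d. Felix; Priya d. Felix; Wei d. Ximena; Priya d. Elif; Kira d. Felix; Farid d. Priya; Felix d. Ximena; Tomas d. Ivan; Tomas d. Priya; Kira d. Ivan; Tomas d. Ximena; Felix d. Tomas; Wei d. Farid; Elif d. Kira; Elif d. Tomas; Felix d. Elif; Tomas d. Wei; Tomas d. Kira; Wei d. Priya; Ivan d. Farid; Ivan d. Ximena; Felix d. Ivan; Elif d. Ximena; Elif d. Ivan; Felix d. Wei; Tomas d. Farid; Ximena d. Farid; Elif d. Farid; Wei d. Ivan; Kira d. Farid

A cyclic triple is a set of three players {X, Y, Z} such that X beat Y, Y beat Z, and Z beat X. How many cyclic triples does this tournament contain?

16

Win totals: Farid 2, Ximena 1, Ivan 2, Priya 4, Wei 5, Elif 6, Felix 5, Kira 5, Tomas 6.
A player with w wins dominates both others in C(w,2) triples; summing gives 1 + 0 + 1 + 6 + 10 + 15 + 10 + 10 + 15 = 68 transitive triples.
Total triples C(9,3) = 84, so cyclic triples = 84 − 68 = 16.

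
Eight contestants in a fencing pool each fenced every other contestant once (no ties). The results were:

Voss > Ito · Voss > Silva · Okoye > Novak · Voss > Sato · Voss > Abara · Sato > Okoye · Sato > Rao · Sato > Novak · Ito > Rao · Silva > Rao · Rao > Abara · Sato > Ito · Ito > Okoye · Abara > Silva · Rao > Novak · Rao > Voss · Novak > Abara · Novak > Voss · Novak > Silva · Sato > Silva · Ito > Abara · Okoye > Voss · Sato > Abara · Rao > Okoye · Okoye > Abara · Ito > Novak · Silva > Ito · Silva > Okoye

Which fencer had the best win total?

Sato

Win totals: Rao 4, Okoye 3, Sato 6, Ito 4, Novak 3, Abara 1, Silva 3, Voss 4.
Sato leads with 6 wins (next highest: 4).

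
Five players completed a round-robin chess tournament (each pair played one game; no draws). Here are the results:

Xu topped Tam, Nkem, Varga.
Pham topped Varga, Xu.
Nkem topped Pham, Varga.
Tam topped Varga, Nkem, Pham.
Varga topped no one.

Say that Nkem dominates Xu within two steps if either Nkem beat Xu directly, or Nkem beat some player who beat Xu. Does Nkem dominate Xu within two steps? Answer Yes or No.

Nkem did not beat Xu directly.
Nkem beat Pham, Varga. Of those, Pham beat Xu.

Yes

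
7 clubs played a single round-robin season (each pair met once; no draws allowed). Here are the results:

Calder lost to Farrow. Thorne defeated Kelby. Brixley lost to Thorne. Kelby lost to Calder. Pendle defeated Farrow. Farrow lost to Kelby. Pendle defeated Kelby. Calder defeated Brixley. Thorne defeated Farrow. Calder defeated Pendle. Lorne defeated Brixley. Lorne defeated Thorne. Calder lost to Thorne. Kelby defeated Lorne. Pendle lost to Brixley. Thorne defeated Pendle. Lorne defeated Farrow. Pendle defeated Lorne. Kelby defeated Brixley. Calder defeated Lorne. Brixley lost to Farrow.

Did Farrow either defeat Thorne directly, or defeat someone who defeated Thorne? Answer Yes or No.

No

Farrow did not beat Thorne directly.
Farrow beat Brixley, Calder, but each of them lost to Thorne. No two-step path.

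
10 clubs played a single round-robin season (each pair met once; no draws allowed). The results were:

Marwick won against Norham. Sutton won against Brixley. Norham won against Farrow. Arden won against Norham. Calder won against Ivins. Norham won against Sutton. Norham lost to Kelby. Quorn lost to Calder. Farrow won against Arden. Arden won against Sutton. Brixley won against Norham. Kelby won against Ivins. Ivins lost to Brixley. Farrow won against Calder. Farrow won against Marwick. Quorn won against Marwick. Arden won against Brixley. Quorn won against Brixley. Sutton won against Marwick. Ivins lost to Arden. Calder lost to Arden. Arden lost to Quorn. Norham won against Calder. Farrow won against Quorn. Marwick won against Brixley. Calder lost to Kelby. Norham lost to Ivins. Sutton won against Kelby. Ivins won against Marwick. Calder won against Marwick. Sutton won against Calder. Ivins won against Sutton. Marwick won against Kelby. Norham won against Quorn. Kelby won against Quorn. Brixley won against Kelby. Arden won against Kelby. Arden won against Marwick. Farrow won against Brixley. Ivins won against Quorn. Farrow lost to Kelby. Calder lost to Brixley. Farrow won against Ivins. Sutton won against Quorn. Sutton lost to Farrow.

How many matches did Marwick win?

Marwick's results: beat Norham, Kelby, Brixley; lost to Quorn, Farrow, Sutton, Arden, Ivins, Calder.
That is 3 wins.

3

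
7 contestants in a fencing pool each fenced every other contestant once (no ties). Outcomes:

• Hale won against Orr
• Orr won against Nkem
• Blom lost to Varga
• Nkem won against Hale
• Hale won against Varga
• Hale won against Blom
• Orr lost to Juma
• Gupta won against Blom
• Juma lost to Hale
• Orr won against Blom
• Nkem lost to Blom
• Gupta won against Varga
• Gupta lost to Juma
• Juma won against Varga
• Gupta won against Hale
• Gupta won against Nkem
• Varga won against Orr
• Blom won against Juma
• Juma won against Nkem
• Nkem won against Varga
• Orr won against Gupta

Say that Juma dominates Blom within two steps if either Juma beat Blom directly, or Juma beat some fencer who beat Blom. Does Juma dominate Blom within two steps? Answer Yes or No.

Juma did not beat Blom directly.
Juma beat Gupta, Varga, Nkem, Orr. Of those, Gupta beat Blom.

Yes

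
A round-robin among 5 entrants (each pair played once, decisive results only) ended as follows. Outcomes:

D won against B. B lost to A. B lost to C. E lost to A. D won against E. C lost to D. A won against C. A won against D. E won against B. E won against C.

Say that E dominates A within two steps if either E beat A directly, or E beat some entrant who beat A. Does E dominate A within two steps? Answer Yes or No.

E did not beat A directly.
E beat B, C, but each of them lost to A. No two-step path.

No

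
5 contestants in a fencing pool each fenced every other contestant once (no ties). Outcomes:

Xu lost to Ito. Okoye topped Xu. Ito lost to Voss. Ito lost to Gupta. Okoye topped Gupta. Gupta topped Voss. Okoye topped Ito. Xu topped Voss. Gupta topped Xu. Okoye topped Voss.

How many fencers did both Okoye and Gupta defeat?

3

Okoye beat: Xu, Ito, Voss, Gupta.
Gupta beat: Xu, Ito, Voss.
Both beat: Xu, Ito, Voss — 3.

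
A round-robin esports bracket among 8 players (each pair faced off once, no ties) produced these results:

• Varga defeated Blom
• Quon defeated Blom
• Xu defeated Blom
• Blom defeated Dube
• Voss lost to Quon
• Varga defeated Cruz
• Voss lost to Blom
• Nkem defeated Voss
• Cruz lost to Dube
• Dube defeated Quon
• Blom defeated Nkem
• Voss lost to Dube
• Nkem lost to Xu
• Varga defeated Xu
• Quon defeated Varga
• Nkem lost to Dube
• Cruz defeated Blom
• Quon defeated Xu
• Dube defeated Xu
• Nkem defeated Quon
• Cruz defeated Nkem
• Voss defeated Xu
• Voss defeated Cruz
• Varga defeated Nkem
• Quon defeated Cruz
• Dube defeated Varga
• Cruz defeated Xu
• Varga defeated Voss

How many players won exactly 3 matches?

2

Win totals: Voss 2, Quon 5, Nkem 2, Cruz 3, Dube 6, Varga 5, Xu 2, Blom 3.
Exactly 3: Cruz, Blom — 2 players.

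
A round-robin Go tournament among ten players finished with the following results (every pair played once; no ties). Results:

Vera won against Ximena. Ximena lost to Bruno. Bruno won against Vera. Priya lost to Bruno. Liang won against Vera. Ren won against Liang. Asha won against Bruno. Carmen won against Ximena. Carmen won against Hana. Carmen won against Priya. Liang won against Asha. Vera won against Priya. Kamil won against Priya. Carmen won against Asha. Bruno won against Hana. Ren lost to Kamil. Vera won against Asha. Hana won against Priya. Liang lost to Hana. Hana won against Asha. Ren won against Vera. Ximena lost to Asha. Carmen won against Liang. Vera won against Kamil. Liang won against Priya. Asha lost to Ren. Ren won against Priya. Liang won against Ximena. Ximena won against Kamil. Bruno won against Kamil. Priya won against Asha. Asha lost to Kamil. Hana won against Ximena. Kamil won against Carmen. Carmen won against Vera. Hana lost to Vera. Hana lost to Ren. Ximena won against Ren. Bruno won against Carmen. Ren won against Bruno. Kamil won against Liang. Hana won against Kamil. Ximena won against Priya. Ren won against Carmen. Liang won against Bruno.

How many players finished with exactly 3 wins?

1

Win totals: Vera 5, Hana 5, Priya 1, Asha 2, Liang 5, Ren 7, Ximena 3, Bruno 6, Carmen 6, Kamil 5.
Exactly 3: Ximena — 1 player.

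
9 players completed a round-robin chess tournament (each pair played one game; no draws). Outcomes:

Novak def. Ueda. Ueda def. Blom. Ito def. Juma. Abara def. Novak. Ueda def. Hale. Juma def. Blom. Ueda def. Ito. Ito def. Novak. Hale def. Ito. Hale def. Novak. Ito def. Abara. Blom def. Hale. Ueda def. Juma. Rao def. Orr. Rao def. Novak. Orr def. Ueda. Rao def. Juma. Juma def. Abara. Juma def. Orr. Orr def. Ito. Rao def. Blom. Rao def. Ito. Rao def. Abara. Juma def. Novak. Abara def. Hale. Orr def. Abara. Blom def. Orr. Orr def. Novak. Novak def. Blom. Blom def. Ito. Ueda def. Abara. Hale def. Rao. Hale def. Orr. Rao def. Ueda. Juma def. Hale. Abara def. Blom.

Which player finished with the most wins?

Rao

Win totals: Novak 2, Blom 3, Ueda 5, Ito 3, Rao 7, Orr 4, Juma 5, Hale 4, Abara 3.
Rao leads with 7 wins (next highest: 5).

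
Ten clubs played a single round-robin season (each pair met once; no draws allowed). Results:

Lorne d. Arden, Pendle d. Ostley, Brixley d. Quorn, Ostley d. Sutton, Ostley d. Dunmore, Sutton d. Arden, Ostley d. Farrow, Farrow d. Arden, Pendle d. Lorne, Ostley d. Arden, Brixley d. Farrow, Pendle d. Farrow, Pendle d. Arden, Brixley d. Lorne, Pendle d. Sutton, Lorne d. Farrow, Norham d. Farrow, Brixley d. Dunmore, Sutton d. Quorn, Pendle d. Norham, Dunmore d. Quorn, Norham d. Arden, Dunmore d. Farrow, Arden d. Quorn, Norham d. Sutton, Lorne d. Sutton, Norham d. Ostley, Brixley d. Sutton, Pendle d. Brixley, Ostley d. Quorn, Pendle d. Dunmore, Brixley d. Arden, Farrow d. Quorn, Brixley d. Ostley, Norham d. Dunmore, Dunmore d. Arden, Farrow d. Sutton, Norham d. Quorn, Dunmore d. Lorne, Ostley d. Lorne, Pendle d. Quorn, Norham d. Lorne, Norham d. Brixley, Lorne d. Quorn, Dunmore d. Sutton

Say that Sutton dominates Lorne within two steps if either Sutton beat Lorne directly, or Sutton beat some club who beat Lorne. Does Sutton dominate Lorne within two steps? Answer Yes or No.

No

Sutton did not beat Lorne directly.
Sutton beat Quorn, Arden, but each of them lost to Lorne. No two-step path.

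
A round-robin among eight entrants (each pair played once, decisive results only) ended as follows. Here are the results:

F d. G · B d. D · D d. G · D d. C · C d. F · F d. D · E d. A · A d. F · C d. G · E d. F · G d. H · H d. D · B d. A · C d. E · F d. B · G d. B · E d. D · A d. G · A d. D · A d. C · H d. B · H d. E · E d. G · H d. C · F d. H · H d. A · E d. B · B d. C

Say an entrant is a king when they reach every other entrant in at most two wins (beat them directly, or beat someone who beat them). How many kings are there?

A reaches everyone (king).
B cannot reach H in two steps.
C reaches everyone (king).
D cannot reach A in two steps.
E reaches everyone (king).
F reaches everyone (king).
G cannot reach F in two steps.
H reaches everyone (king).
Kings: A, C, E, F, H — 5.

5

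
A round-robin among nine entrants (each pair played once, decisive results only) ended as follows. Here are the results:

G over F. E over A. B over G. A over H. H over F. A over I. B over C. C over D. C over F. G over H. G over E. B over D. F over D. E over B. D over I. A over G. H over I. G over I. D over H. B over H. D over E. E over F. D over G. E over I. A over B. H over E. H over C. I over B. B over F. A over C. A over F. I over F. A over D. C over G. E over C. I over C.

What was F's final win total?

F's results: beat D; lost to A, B, C, E, G, H, I.
That is 1 win.

1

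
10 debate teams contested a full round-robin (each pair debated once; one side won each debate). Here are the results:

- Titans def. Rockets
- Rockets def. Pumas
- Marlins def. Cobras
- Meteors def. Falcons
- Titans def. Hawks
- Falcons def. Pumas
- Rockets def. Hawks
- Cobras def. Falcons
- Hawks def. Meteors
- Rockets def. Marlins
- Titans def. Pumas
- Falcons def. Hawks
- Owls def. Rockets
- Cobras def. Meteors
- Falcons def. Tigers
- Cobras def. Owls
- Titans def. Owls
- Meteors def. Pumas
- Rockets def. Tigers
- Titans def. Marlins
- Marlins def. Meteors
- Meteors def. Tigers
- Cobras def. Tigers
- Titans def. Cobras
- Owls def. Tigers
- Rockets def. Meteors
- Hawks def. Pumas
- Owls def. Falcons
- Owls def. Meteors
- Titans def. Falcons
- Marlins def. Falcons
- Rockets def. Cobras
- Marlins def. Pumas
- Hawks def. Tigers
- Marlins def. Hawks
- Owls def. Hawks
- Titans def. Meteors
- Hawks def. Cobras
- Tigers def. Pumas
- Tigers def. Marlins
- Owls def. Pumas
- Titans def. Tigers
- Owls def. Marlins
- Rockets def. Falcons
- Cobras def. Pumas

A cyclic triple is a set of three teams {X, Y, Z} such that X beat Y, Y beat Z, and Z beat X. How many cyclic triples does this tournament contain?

9

Win totals: Falcons 3, Pumas 0, Rockets 7, Titans 9, Tigers 2, Cobras 5, Meteors 3, Owls 7, Hawks 4, Marlins 5.
A team with w wins dominates both others in C(w,2) triples; summing gives 3 + 0 + 21 + 36 + 1 + 10 + 3 + 21 + 6 + 10 = 111 transitive triples.
Total triples C(10,3) = 120, so cyclic triples = 120 − 111 = 9.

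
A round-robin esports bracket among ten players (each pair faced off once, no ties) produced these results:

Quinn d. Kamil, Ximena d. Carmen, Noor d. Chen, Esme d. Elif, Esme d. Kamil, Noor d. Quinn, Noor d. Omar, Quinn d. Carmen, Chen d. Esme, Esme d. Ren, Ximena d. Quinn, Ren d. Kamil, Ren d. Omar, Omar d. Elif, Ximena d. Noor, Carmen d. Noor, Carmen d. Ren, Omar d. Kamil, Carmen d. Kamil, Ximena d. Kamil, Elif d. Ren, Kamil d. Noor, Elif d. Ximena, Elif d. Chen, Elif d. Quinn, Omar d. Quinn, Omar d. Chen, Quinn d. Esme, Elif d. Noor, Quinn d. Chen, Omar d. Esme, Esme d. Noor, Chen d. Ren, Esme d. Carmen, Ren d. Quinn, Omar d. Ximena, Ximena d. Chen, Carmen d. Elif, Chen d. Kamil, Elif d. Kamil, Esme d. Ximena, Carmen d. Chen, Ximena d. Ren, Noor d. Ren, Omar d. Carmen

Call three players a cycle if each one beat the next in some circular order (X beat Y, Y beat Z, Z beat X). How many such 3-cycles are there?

Win totals: Ren 3, Chen 3, Quinn 4, Elif 6, Ximena 6, Noor 4, Omar 7, Carmen 5, Kamil 1, Esme 6.
A player with w wins dominates both others in C(w,2) triples; summing gives 3 + 3 + 6 + 15 + 15 + 6 + 21 + 10 + 0 + 15 = 94 transitive triples.
Total triples C(10,3) = 120, so cyclic triples = 120 − 94 = 26.

26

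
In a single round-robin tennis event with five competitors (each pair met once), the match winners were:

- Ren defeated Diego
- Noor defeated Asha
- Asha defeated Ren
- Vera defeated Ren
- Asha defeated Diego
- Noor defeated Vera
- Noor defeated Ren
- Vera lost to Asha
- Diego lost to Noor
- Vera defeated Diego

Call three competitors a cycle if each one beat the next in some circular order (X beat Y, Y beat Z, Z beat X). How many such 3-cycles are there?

0

Win totals: Noor 4, Asha 3, Diego 0, Vera 2, Ren 1.
A competitor with w wins dominates both others in C(w,2) triples; summing gives 6 + 3 + 0 + 1 + 0 = 10 transitive triples.
Total triples C(5,3) = 10, so cyclic triples = 10 − 10 = 0.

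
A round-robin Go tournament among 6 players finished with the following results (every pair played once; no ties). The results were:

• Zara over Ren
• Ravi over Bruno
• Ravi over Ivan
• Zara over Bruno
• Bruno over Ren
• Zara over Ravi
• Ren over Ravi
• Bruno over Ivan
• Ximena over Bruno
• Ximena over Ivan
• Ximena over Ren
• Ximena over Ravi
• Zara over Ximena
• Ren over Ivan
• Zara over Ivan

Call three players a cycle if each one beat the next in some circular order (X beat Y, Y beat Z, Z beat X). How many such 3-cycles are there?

1

Of the C(6,3) = 20 triples, the cyclic ones are: {Bruno, Ren, Ravi}.
That is 1.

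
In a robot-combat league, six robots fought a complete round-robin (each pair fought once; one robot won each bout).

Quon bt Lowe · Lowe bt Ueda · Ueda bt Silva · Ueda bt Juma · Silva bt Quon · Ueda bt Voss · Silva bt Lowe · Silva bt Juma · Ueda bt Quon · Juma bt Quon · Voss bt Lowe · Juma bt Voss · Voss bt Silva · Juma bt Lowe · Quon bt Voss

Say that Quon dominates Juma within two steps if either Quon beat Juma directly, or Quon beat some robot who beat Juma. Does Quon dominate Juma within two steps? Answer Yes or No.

Quon did not beat Juma directly.
Quon beat Lowe, Voss, but each of them lost to Juma. No two-step path.

No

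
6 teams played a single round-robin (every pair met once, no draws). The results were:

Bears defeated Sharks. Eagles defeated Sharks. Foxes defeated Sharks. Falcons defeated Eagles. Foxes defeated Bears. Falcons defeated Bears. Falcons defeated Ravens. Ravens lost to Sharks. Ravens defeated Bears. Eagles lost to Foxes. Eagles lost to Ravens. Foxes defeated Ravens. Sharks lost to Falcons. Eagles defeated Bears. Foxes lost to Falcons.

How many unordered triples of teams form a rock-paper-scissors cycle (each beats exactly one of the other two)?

2

Of the C(6,3) = 20 triples, the cyclic ones are: {Eagles, Ravens, Sharks}; {Bears, Ravens, Sharks}.
That is 2.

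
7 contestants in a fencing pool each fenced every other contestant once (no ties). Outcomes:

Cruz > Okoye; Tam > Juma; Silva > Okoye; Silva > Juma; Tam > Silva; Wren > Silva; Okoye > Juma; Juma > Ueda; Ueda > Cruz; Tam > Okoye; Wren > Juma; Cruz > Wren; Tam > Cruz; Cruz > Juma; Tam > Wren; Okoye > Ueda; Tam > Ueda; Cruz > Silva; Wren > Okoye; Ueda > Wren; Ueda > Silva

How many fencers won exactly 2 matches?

2

Win totals: Juma 1, Tam 6, Okoye 2, Cruz 4, Silva 2, Wren 3, Ueda 3.
Exactly 2: Okoye, Silva — 2 fencers.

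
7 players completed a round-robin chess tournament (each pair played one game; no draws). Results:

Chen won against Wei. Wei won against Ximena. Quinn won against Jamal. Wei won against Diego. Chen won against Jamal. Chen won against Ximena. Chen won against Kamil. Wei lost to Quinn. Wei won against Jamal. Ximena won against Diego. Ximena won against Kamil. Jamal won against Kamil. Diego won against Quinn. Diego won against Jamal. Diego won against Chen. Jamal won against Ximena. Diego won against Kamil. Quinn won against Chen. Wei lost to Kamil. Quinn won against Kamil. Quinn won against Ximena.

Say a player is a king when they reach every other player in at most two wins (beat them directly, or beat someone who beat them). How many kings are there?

Quinn reaches everyone (king).
Diego reaches everyone (king).
Chen cannot reach Quinn in two steps.
Kamil cannot reach Quinn, Chen in two steps.
Jamal cannot reach Quinn, Chen in two steps.
Ximena reaches everyone (king).
Wei reaches everyone (king).
Kings: Quinn, Diego, Ximena, Wei — 4.

4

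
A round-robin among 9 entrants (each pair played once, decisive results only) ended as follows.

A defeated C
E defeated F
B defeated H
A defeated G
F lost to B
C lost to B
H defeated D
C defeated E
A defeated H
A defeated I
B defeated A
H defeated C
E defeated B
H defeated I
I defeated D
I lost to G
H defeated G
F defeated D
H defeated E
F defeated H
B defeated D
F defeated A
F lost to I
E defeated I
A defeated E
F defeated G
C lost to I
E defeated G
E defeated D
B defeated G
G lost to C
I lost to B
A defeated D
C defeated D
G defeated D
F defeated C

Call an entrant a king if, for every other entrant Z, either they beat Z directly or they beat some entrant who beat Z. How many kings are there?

A reaches everyone (king).
B reaches everyone (king).
C cannot reach A, H in two steps.
D cannot reach A, B, C, E, F, G, H, I in two steps.
E reaches everyone (king).
F cannot reach B in two steps.
G cannot reach A, B, E, H in two steps.
H cannot reach A in two steps.
I cannot reach B in two steps.
Kings: A, B, E — 3.

3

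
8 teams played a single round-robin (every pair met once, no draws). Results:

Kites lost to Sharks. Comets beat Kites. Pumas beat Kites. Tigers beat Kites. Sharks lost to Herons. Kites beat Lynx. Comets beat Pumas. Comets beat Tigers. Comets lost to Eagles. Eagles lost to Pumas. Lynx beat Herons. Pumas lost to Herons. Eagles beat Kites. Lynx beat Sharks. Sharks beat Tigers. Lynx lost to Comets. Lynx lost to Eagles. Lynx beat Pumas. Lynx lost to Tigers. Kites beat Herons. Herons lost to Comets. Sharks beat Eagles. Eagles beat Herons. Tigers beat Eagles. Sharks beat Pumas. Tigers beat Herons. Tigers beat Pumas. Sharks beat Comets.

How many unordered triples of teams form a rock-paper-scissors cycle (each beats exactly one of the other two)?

14

Win totals: Pumas 2, Eagles 4, Comets 5, Tigers 5, Herons 2, Lynx 3, Sharks 5, Kites 2.
A team with w wins dominates both others in C(w,2) triples; summing gives 1 + 6 + 10 + 10 + 1 + 3 + 10 + 1 = 42 transitive triples.
Total triples C(8,3) = 56, so cyclic triples = 56 − 42 = 14.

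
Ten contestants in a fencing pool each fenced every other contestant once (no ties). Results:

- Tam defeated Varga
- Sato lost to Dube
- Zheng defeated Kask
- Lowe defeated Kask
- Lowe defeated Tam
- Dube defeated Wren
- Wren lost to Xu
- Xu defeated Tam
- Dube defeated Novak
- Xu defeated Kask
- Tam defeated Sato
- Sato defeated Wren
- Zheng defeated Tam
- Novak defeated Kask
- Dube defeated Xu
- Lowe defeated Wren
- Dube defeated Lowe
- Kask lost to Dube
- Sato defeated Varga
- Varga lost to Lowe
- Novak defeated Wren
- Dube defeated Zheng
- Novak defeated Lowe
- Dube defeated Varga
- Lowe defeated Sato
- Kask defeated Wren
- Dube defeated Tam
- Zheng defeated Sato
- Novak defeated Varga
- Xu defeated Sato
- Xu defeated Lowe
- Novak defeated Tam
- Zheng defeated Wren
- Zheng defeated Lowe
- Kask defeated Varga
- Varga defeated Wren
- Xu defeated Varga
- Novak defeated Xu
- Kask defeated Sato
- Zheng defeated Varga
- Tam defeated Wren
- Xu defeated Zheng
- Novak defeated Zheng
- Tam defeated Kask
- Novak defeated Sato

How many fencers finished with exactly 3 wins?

Win totals: Zheng 6, Xu 7, Wren 0, Sato 2, Kask 3, Dube 9, Lowe 5, Novak 8, Tam 4, Varga 1.
Exactly 3: Kask — 1 fencer.

1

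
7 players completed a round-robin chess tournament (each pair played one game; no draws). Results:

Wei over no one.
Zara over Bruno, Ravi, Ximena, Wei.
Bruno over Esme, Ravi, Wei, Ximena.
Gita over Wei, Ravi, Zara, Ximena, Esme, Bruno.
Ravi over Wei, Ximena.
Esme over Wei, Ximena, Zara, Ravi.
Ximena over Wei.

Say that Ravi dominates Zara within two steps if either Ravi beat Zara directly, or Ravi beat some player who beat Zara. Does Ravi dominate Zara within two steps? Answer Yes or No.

No

Ravi did not beat Zara directly.
Ravi beat Wei, Ximena, but each of them lost to Zara. No two-step path.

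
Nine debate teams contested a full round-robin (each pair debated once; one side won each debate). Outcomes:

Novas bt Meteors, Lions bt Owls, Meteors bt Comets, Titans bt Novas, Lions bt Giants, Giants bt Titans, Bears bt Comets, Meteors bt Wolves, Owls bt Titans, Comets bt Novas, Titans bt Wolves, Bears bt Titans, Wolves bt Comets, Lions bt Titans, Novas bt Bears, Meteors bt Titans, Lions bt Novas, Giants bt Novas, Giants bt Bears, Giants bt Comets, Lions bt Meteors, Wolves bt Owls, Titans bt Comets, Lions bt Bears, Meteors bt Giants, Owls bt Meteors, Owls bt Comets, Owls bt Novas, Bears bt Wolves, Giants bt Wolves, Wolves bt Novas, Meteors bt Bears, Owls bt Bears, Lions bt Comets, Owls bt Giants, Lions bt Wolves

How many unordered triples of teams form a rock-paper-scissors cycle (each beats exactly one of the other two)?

Win totals: Bears 3, Novas 2, Giants 5, Owls 6, Meteors 5, Lions 8, Titans 3, Wolves 3, Comets 1.
A team with w wins dominates both others in C(w,2) triples; summing gives 3 + 1 + 10 + 15 + 10 + 28 + 3 + 3 + 0 = 73 transitive triples.
Total triples C(9,3) = 84, so cyclic triples = 84 − 73 = 11.

11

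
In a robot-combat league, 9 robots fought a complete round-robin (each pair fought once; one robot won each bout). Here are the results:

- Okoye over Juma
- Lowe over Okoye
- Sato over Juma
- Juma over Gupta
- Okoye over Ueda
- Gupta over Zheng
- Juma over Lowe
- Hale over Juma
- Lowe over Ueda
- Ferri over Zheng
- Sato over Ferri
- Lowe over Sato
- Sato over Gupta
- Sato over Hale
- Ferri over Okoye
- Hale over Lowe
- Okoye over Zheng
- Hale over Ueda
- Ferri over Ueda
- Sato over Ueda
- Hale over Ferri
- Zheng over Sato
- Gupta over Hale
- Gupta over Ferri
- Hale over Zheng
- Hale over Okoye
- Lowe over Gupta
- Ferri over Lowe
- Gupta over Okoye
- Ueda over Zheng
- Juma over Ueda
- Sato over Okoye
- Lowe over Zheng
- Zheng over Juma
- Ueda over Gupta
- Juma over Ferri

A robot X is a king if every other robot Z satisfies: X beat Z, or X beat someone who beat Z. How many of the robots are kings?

6

Juma reaches everyone (king).
Hale reaches everyone (king).
Lowe reaches everyone (king).
Sato reaches everyone (king).
Ueda cannot reach Lowe in two steps.
Okoye cannot reach Hale in two steps.
Zheng reaches everyone (king).
Ferri cannot reach Hale in two steps.
Gupta reaches everyone (king).
Kings: Juma, Hale, Lowe, Sato, Zheng, Gupta — 6.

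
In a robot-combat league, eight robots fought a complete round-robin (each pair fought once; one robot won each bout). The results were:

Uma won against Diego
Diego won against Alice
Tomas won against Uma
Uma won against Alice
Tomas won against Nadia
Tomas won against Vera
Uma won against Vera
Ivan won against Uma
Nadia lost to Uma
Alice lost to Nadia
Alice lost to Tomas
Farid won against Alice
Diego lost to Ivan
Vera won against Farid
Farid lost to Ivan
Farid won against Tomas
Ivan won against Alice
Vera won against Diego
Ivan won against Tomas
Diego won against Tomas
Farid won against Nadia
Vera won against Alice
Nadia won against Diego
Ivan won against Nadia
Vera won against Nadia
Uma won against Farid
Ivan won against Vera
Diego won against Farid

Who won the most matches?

Win totals: Uma 5, Diego 3, Farid 3, Tomas 4, Ivan 7, Nadia 2, Alice 0, Vera 4.
Ivan leads with 7 wins (next highest: 5).

Ivan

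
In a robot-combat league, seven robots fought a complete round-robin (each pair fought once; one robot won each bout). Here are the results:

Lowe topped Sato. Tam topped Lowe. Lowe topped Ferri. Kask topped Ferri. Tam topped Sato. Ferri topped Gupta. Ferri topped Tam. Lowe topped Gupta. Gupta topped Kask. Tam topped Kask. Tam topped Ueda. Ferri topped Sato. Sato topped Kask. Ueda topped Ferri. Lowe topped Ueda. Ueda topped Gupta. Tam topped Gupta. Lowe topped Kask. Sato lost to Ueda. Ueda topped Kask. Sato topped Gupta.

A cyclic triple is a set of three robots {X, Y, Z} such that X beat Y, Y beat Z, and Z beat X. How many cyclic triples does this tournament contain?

Win totals: Tam 5, Ferri 3, Lowe 5, Kask 1, Sato 2, Ueda 4, Gupta 1.
A robot with w wins dominates both others in C(w,2) triples; summing gives 10 + 3 + 10 + 0 + 1 + 6 + 0 = 30 transitive triples.
Total triples C(7,3) = 35, so cyclic triples = 35 − 30 = 5.

5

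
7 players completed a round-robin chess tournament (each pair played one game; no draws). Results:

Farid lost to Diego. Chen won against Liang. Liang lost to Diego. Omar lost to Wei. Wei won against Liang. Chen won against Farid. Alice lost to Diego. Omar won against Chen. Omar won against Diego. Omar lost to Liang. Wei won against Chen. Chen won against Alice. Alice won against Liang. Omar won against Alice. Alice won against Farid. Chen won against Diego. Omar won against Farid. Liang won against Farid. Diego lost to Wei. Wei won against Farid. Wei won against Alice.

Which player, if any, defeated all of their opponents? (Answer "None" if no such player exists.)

Wei

Wei has 6 wins out of 6 opponents — a perfect record.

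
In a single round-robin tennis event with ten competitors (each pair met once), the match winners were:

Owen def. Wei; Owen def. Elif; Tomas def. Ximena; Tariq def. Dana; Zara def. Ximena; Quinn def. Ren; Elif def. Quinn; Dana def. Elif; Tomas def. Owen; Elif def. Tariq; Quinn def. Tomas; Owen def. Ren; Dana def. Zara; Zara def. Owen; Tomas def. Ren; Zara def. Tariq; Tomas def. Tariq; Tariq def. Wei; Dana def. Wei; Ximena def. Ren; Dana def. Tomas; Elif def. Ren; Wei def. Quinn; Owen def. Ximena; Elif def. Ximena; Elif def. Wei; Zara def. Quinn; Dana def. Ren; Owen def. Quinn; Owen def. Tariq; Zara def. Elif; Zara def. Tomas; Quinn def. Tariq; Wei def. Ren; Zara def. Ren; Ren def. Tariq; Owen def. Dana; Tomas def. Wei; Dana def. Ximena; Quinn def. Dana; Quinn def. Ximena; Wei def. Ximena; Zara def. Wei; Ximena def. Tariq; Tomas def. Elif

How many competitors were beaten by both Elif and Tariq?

Elif beat: Tariq, Ren, Ximena, Wei, Quinn.
Tariq beat: Wei, Dana.
Both beat: Wei — 1.

1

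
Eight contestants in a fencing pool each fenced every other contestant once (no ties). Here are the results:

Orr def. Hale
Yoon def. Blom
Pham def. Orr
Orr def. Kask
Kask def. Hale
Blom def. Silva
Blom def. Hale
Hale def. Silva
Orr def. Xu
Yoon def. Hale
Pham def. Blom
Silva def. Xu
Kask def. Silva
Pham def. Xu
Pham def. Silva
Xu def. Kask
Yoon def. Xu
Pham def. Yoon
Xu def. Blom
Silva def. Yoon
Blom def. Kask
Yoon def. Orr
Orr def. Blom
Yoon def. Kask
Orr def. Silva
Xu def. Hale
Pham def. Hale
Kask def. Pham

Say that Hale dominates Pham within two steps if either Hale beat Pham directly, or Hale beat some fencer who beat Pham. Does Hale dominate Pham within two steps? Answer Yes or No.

Hale did not beat Pham directly.
Hale beat Silva, but each of them lost to Pham. No two-step path.

No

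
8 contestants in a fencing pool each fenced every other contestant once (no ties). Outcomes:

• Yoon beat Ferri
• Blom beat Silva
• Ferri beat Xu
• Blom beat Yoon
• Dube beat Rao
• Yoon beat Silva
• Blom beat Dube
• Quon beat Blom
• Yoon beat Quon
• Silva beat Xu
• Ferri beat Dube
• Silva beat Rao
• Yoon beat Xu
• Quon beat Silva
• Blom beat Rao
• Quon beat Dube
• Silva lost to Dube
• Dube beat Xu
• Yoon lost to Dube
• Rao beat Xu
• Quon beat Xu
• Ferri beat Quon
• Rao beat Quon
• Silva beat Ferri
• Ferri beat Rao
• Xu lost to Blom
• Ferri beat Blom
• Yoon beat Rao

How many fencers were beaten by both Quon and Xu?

Quon beat: Dube, Blom, Silva, Xu.
Xu beat: no one.
No one was beaten by both.

0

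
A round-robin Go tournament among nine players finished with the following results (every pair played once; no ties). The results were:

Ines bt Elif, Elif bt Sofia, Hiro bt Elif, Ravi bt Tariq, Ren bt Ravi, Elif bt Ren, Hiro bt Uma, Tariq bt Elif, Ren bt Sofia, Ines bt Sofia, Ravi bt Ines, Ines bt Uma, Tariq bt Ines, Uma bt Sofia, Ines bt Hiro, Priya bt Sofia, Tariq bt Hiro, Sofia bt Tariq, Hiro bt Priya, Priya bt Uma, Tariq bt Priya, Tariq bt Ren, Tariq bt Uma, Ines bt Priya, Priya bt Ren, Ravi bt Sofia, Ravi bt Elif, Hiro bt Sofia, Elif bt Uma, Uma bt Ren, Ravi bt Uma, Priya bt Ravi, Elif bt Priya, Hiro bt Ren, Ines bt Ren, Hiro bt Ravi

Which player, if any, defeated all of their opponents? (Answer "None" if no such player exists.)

Highest win total is Tariq with 6 (out of 8 possible).
Tariq lost to Ravi, Sofia, so no player went undefeated.

None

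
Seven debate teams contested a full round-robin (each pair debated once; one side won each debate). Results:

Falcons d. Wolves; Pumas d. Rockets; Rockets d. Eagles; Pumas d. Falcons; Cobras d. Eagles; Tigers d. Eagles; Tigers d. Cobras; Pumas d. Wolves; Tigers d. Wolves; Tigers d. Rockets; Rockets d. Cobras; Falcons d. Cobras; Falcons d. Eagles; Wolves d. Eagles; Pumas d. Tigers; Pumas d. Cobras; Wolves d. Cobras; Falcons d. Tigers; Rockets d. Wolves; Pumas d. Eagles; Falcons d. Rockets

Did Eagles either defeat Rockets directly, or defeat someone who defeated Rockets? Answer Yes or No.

Eagles did not beat Rockets directly.
Eagles beat no one, so there is no intermediate team.

No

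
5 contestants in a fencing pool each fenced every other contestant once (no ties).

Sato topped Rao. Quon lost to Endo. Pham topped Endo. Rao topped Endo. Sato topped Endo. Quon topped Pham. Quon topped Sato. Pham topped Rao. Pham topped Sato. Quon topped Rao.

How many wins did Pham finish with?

Pham's results: beat Endo, Rao, Sato; lost to Quon.
That is 3 wins.

3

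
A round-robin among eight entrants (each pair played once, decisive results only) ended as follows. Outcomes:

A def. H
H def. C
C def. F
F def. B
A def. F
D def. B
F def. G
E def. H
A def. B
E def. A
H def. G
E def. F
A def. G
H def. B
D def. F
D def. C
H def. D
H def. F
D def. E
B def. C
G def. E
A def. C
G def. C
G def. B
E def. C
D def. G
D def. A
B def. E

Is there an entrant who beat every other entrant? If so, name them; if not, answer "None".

None

Highest win total is D with 6 (out of 7 possible).
D lost to H, so no entrant went undefeated.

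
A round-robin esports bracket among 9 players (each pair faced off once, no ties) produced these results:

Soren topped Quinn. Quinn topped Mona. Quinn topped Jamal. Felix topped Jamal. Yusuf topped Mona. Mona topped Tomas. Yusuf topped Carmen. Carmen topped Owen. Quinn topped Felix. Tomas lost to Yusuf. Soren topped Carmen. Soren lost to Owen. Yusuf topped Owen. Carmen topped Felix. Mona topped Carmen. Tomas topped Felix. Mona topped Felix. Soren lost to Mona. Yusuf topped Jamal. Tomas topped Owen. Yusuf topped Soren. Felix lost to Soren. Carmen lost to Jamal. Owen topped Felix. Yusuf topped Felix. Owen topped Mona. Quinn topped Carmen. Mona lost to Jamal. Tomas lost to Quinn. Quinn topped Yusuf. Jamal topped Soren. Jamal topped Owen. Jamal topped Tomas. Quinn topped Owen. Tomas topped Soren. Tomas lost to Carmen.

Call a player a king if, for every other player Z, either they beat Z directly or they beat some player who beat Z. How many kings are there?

Jamal cannot reach Yusuf in two steps.
Yusuf reaches everyone (king).
Owen cannot reach Yusuf in two steps.
Quinn reaches everyone (king).
Felix cannot reach Yusuf, Quinn in two steps.
Mona cannot reach Yusuf in two steps.
Tomas cannot reach Yusuf in two steps.
Carmen cannot reach Yusuf, Quinn in two steps.
Soren reaches everyone (king).
Kings: Yusuf, Quinn, Soren — 3.

3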